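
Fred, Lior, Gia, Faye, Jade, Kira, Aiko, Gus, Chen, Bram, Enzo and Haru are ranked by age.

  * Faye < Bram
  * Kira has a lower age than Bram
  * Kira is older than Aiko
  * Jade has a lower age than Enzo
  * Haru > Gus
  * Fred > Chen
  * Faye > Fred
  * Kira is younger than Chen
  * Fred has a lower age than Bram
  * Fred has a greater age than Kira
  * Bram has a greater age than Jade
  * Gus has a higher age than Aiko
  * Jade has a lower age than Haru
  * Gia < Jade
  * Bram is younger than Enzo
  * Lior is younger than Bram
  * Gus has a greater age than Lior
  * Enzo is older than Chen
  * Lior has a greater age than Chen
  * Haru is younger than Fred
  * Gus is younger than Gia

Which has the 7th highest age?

Piecing the relations together gives one ordering: Aiko < Kira < Chen < Lior < Gus < Gia < Jade < Haru < Fred < Faye < Bram < Enzo.
Counting 7 from the largest end gives Gia.

Gia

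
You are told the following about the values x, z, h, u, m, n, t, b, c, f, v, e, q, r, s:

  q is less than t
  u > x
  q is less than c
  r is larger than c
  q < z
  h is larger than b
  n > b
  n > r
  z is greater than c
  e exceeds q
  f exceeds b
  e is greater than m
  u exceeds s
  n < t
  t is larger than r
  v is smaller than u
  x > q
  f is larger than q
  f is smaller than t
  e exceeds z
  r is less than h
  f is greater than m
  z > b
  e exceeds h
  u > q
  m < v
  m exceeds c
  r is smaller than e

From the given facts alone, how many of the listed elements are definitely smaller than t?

7

From t the given relations immediately reach q, r, n, f.
From those, b, c, m — 7 in total.
No other element is forced below t by the given relations, so the count is 7.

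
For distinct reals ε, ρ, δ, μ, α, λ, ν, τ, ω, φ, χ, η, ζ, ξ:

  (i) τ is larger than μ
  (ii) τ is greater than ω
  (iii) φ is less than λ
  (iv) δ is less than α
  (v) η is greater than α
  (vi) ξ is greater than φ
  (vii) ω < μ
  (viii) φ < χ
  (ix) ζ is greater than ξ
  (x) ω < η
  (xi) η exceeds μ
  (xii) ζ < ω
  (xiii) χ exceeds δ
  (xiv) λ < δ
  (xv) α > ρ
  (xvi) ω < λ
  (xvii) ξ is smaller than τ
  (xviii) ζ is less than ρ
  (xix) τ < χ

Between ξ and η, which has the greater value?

η

The relevant relations are ξ < ζ; ζ < ω; ω < λ; λ < δ; δ < α; α < η.
Chaining these gives ξ < ζ < ω < λ < δ < α < η.
So ξ < η; η is the larger of the two.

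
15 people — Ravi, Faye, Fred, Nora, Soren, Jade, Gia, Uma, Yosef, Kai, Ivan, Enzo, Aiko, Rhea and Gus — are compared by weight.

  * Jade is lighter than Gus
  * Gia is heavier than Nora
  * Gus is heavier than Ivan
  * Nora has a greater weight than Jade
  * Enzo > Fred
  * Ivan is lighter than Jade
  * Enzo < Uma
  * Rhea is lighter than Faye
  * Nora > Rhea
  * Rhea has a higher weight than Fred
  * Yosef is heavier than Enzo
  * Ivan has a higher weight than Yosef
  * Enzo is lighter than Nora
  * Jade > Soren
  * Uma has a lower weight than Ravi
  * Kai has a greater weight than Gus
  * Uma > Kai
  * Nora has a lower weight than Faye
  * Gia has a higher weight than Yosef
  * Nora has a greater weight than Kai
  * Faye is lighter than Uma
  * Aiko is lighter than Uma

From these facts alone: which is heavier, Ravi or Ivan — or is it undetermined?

Ivan < Jade and Jade < Gus give Ivan < Gus.
With Gus < Kai: Ivan < Jade < Gus < Kai.
With Kai < Nora: Ivan < Jade < Gus < Kai < Nora.
With Nora < Faye: Ivan < Jade < Gus < Kai < Nora < Faye.
Then Faye < Uma extends the chain to Uma.
With Uma < Ravi: Ivan < Jade < Gus < Kai < Nora < Faye < Uma < Ravi.
So Ravi is heavier.

Ravi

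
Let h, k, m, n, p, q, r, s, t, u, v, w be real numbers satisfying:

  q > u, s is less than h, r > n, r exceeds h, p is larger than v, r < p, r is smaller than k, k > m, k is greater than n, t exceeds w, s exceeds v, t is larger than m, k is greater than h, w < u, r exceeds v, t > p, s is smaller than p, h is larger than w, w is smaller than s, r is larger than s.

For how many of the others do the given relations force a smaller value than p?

Directly below p: v, s, r.
One step further: w, h, n (6 so far).
No other element is forced below p by the given relations, so the count is 6.

6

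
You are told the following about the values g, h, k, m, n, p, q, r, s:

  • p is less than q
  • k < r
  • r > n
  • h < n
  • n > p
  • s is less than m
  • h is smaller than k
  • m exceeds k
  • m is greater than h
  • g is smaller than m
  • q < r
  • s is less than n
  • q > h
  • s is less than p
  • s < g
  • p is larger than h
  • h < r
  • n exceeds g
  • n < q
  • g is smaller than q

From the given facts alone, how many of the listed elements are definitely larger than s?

6

Directly above s: p, g, m, n.
One step further: q, r (6 so far).
No other element is forced above s by the given relations, so the count is 6.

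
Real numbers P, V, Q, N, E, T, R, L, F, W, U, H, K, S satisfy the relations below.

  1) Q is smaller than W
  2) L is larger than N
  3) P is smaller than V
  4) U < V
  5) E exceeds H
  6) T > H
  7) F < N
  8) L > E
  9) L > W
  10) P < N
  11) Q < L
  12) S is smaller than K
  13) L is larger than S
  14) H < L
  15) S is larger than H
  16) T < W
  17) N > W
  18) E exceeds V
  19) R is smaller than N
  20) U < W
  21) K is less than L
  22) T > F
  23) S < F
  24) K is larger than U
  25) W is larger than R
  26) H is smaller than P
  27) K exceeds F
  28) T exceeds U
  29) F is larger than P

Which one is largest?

L

Chaining downward from L: directly below it, H, Q, S, E, W, N, K; then P, R, U, V, F, T.
That covers every other element, and nothing is given above L, so L is the largest.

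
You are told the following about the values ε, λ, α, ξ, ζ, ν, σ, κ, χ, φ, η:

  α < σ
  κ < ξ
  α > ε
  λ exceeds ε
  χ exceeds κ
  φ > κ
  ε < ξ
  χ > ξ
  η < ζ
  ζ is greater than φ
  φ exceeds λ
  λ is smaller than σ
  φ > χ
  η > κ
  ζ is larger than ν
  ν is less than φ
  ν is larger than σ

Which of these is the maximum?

ζ

ε is not greatest since ε < α; α is not greatest since α < σ; λ is not greatest since λ < σ; κ is not greatest since κ < φ; ξ is not greatest since ξ < χ; σ is not greatest since σ < ν; ν is not greatest since ν < φ; χ is not greatest since χ < φ; φ is not greatest since φ < ζ; η is not greatest since η < ζ.
Only ζ has nothing above it, so ζ is the maximum.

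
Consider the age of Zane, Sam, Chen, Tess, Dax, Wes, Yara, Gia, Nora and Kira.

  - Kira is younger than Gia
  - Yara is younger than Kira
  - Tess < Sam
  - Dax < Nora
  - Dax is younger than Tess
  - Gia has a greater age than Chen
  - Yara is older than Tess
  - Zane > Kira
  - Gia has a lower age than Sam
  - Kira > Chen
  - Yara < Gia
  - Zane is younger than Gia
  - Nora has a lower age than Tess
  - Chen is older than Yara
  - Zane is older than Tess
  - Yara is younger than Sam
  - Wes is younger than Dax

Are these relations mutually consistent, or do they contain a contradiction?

consistent

Every relation is compatible with Wes < Dax < Nora < Tess < Yara < Chen < Kira < Zane < Gia < Sam; the set is consistent.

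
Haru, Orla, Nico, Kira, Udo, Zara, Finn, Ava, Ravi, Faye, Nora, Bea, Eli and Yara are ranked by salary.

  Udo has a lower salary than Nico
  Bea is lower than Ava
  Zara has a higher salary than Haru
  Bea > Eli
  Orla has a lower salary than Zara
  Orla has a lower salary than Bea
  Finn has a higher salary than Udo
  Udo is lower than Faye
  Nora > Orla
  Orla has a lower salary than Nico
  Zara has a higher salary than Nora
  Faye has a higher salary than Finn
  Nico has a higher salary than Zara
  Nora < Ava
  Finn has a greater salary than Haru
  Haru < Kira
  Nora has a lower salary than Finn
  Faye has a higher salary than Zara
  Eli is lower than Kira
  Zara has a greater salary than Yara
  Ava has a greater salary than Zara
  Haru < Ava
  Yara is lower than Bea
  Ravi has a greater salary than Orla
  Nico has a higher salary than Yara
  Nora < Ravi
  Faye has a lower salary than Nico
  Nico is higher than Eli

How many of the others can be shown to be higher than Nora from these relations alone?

6

From Nora the given relations immediately reach Ravi, Zara, Finn, Ava.
From those, Faye, Nico — 6 in total.
Nothing else is reachable above Nora; 6 in all.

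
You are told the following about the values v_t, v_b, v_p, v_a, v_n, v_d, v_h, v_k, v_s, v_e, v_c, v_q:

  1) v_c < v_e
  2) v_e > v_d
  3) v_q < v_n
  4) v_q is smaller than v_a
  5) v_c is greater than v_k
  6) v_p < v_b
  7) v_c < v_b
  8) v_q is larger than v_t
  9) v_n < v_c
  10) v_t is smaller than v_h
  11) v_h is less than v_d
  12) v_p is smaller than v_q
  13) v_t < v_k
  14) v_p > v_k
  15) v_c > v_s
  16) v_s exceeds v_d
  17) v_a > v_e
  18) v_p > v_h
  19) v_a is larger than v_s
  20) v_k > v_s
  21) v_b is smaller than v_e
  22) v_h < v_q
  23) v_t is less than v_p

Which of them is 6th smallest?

v_p

Piecing the relations together gives one ordering: v_t < v_h < v_d < v_s < v_k < v_p < v_q < v_n < v_c < v_b < v_e < v_a.
The 6th smallest is v_p.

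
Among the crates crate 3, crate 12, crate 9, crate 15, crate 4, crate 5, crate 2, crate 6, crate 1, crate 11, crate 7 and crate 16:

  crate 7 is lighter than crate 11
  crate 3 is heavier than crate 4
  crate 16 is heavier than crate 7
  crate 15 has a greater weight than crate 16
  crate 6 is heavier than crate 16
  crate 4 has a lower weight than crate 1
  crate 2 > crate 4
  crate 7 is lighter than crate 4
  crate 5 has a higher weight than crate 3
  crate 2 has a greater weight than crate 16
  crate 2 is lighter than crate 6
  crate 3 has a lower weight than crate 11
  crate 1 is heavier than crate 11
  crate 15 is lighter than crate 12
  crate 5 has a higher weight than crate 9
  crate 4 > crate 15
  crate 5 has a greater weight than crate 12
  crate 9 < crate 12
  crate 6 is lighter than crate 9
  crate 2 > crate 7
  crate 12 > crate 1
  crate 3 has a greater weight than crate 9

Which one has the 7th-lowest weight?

crate 9

Chaining the given pairs: crate 7 < crate 16 < crate 15 < crate 4 < crate 2 < crate 6 < crate 9 < crate 3 < crate 11 < crate 1 < crate 12 < crate 5.
The 7th smallest is crate 9.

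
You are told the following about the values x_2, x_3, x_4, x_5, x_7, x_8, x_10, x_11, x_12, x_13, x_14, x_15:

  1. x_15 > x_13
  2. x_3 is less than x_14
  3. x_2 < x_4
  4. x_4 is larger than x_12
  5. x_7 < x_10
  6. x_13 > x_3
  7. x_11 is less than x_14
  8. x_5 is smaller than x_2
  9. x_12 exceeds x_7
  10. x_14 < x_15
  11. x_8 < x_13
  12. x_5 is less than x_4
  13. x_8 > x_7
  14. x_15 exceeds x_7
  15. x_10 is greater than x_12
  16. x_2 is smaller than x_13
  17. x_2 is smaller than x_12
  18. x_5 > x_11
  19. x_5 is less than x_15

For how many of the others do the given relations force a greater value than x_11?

8

From x_11 the given relations immediately reach x_5, x_14.
From those, x_2, x_4, x_15 — 5 in total.
From those, x_12, x_13 — 7 in total.
From those, x_10 — 8 in total.
Nothing else is reachable above x_11; 8 in all.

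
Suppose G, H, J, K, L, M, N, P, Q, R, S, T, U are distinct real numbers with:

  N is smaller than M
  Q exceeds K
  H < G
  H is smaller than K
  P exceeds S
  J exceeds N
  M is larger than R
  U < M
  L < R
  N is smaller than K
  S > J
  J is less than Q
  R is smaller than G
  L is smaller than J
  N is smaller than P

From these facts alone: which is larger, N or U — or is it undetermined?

undetermined

Following every chain through N: above N we get J, M, K, Q, S, P.
U is not reached, and no chain runs the other way from U to N.
So the given relations leave the order of N and U undetermined.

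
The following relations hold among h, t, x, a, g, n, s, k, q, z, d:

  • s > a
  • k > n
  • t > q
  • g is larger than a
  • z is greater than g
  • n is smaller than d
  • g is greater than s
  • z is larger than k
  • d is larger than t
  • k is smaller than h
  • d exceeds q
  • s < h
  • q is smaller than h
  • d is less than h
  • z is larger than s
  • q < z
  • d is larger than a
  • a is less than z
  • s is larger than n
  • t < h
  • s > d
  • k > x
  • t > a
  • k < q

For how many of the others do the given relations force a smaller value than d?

6

The elements the relations force below d are n, x, k, q, a, t — no chain reaches any other.
That is 6.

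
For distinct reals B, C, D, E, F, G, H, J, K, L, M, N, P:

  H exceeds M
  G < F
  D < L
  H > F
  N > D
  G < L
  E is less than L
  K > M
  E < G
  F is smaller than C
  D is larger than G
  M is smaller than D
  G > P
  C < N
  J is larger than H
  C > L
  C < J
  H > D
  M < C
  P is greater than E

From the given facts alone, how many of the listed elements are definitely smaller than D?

4

The elements the relations force below D are E, M, P, G — no chain reaches any other.
That is 4.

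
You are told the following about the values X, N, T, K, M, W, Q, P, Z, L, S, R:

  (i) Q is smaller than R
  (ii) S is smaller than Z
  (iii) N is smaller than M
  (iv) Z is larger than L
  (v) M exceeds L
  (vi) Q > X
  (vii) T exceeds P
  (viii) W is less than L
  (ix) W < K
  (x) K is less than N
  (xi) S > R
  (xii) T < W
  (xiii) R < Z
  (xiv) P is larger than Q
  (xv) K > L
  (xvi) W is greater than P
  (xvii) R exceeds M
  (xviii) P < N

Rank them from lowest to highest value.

The consecutive links are each given: X < Q; Q < P; P < T; T < W; W < L; L < K; K < N; N < M; M < R; R < S; S < Z.

X < Q < P < T < W < L < K < N < M < R < S < Z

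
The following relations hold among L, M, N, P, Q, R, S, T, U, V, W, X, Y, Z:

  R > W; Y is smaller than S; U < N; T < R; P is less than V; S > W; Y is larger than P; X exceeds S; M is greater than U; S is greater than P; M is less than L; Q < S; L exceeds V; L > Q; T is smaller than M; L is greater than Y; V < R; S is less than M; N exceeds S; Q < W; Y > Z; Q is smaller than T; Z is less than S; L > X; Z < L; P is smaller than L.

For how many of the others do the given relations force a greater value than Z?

The elements the relations force above Z are Y, S, X, M, N, L — no chain reaches any other.
That is 6.

6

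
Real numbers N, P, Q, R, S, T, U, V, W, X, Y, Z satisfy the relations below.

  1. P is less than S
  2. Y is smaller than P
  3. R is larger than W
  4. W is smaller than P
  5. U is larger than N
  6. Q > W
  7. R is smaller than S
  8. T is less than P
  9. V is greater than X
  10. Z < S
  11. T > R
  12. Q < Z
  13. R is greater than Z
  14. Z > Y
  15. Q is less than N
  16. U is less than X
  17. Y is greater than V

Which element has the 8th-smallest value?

Z

Chaining the given pairs: W < Q < N < U < X < V < Y < Z < R < T < P < S.
Counting 8 from the smallest end gives Z.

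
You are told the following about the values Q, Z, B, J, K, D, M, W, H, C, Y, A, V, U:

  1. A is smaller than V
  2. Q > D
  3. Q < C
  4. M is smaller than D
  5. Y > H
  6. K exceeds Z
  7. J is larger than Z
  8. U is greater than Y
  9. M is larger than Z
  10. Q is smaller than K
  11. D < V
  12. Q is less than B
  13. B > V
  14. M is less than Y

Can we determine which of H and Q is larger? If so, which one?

Following every chain through H: above H we get Y, U.
Q is not reached, and no chain runs the other way from Q to H.
So the given relations leave the order of H and Q undetermined.

undetermined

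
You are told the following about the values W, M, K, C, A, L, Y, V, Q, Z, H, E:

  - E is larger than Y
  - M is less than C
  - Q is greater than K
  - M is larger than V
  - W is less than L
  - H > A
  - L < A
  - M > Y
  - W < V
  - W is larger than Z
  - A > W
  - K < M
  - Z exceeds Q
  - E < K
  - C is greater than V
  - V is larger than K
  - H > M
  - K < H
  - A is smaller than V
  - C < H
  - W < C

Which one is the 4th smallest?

The consecutive relations fix a unique order: Y < E < K < Q < Z < W < L < A < V < M < C < H.
The 4th smallest is Q.

Q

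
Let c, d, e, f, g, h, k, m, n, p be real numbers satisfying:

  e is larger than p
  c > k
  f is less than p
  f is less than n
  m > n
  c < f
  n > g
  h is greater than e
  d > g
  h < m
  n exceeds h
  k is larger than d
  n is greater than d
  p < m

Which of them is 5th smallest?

f

The consecutive relations fix a unique order: g < d < k < c < f < p < e < h < n < m.
Counting 5 from the smallest end gives f.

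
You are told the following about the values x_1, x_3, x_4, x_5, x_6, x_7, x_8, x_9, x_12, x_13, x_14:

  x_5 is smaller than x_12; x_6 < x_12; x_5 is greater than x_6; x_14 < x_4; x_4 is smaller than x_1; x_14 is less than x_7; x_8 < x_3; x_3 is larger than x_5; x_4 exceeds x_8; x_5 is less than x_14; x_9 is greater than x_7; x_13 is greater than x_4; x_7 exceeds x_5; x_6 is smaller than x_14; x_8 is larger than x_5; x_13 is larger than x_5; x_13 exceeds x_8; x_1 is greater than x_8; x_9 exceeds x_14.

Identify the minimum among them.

x_5 is not least since x_6 < x_5; x_14 is not least since x_6 < x_14; x_7 is not least since x_5 < x_7; x_12 is not least since x_6 < x_12; x_8 is not least since x_5 < x_8; x_3 is not least since x_5 < x_3; x_4 is not least since x_8 < x_4; x_13 is not least since x_5 < x_13; x_1 is not least since x_8 < x_1; x_9 is not least since x_7 < x_9.
Only x_6 has nothing below it, so x_6 is the minimum.

x_6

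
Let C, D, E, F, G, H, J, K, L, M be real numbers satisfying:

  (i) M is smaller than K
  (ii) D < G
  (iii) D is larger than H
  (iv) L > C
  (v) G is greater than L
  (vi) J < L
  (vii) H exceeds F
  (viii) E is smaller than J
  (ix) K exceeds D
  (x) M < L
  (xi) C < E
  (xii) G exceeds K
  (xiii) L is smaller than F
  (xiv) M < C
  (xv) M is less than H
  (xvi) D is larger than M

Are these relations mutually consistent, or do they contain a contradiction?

consistent

The single ordering M < C < E < J < L < F < H < D < K < G satisfies every listed relation, so no contradiction arises.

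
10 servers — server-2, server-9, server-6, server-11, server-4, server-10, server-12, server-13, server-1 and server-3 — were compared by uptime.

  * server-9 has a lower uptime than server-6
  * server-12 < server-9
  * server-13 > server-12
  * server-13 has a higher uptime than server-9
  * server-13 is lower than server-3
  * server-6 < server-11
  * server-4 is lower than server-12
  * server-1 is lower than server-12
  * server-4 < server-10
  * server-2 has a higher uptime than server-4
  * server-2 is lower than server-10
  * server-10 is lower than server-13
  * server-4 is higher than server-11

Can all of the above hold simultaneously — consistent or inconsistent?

We have server-4 < server-12 stated directly, yet also server-12 < server-9 < server-6 < server-11 < server-4 by chaining the others — so server-12 < server-4. Contradiction.

inconsistent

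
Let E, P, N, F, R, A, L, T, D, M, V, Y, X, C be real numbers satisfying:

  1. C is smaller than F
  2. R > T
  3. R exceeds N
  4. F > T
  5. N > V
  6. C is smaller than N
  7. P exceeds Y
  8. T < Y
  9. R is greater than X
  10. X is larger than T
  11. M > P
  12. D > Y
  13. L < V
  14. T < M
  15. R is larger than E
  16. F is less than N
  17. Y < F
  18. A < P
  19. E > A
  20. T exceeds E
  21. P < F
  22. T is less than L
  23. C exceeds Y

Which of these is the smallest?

A

Chaining upward from A: directly above it, E, P; then T, M, F, R; then L, Y, X, N; then C, V, D.
That covers every other element, and nothing is given below A, so A is the smallest.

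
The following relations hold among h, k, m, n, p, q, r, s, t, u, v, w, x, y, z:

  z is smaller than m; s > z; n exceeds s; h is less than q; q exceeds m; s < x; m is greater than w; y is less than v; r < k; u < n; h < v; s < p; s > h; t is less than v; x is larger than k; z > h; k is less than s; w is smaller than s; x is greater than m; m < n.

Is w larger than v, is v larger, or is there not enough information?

Following every chain through w: above w we get m, q, s, p, x, n.
v is not reached, and no chain runs the other way from v to w.
So the given relations leave the order of w and v undetermined.

undetermined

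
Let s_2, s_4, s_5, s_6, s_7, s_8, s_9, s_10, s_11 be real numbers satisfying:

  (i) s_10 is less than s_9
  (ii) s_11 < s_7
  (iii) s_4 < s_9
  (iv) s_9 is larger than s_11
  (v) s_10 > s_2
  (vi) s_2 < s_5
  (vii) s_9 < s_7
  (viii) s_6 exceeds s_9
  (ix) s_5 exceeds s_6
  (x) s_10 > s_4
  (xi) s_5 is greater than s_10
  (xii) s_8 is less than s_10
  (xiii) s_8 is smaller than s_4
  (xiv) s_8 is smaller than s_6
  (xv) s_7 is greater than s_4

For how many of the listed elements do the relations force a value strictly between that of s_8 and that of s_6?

3

The relations place s_8 below s_6. An element lies strictly between them when it is forced above s_8 and also forced below s_6.
Above s_8: {s_4, s_10, s_9, s_5, s_7}. Below s_6: {s_11, s_4, s_2, s_10, s_9}.
Intersection: {s_4, s_10, s_9} — 3.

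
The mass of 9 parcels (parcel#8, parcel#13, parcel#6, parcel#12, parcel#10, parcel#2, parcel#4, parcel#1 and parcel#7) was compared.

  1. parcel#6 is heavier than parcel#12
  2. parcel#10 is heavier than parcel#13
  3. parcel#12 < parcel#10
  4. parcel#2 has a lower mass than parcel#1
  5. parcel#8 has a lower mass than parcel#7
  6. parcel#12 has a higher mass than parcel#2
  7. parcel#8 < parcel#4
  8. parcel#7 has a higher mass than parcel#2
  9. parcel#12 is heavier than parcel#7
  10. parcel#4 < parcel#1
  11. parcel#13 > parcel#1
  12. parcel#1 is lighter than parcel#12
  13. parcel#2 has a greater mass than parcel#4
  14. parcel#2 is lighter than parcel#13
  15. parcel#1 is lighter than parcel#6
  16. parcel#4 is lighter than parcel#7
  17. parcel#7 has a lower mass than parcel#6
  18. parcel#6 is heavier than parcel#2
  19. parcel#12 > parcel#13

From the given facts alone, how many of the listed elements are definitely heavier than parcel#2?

From parcel#2 the given relations immediately reach parcel#7, parcel#1, parcel#13, parcel#12, parcel#6.
From those, parcel#10 — 6 in total.
Nothing else is reachable above parcel#2; 6 in all.

6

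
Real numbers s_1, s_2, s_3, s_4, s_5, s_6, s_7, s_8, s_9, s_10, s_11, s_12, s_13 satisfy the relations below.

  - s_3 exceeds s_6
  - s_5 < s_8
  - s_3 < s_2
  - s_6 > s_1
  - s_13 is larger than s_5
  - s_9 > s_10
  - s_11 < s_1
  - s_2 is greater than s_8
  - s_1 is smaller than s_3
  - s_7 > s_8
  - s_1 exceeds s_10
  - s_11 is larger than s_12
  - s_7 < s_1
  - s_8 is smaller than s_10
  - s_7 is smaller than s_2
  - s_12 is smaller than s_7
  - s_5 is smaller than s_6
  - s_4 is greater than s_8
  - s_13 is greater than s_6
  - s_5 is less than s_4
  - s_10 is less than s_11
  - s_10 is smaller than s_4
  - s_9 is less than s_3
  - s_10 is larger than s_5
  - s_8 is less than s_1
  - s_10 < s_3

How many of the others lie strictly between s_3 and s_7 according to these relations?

2

Chaining upward from s_7 reaches: s_1, s_6, s_13, s_2.
Chaining downward from s_3 reaches: s_5, s_8, s_10, s_12, s_11, s_1, s_9, s_6.
Strictly between s_7 and s_3 are those in both lists: s_1, s_6 — 2 elements.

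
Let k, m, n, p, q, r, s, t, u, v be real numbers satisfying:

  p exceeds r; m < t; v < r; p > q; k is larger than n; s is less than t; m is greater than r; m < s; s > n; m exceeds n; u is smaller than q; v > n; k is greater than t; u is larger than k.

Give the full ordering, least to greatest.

n < v < r < m < s < t < k < u < q < p

Each adjacent pair is fixed by a given relation: n < v; v < r; r < m; m < s; s < t; t < k; k < u; u < q; q < p. Chaining them end to end gives the full order.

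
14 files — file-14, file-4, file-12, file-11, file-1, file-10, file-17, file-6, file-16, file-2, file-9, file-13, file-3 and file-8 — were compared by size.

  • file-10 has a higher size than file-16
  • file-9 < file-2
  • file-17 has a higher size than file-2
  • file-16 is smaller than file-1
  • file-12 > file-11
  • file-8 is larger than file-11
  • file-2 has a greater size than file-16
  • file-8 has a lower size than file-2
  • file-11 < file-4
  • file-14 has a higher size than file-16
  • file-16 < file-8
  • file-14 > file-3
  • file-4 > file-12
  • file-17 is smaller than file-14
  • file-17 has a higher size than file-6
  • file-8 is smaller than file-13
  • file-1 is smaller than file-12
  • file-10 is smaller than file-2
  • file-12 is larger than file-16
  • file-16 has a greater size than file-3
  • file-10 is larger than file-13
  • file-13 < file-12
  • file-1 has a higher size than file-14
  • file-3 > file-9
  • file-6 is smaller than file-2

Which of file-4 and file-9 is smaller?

file-9

Following the relations from file-9: file-9 < file-3 < file-16 < file-8 < file-13 < file-10 < file-2 < file-17 < file-14 < file-1 < file-12 < file-4.
So file-9 < file-4; file-9 is the smaller of the two.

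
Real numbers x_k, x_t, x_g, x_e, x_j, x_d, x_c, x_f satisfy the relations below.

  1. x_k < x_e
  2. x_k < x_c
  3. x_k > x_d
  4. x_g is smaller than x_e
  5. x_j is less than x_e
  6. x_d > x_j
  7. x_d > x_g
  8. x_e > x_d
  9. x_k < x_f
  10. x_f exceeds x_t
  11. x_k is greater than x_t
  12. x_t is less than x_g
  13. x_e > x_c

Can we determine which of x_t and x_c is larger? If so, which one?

Following the relations from x_t: x_t < x_g < x_d < x_k < x_c.
So x_c is larger.

x_c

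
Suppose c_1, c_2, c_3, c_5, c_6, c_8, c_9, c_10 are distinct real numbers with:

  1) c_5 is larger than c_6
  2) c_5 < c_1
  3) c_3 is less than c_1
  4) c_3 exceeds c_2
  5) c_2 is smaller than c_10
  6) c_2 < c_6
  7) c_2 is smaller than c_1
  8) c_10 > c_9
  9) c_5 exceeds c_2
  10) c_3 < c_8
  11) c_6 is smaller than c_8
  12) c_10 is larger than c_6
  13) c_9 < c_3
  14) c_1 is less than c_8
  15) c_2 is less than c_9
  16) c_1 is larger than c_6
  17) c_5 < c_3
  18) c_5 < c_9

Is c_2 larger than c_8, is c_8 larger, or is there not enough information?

c_8

c_2 < c_6 and c_6 < c_5 give c_2 < c_5.
With c_5 < c_9: c_2 < c_6 < c_5 < c_9.
Then c_9 < c_3 extends the chain to c_3.
With c_3 < c_1: c_2 < c_6 < c_5 < c_9 < c_3 < c_1.
Then c_1 < c_8 extends the chain to c_8.
So c_8 is larger.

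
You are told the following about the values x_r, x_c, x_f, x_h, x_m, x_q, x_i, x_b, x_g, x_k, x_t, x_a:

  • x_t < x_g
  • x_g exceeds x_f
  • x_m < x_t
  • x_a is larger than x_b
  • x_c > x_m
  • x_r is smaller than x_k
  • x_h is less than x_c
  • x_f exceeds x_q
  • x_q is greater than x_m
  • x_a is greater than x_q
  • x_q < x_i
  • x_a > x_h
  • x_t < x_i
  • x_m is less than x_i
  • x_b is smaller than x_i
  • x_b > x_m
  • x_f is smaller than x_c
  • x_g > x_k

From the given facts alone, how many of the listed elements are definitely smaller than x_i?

Directly below x_i: x_m, x_b, x_q, x_t.
No other element is forced below x_i by the given relations, so the count is 4.

4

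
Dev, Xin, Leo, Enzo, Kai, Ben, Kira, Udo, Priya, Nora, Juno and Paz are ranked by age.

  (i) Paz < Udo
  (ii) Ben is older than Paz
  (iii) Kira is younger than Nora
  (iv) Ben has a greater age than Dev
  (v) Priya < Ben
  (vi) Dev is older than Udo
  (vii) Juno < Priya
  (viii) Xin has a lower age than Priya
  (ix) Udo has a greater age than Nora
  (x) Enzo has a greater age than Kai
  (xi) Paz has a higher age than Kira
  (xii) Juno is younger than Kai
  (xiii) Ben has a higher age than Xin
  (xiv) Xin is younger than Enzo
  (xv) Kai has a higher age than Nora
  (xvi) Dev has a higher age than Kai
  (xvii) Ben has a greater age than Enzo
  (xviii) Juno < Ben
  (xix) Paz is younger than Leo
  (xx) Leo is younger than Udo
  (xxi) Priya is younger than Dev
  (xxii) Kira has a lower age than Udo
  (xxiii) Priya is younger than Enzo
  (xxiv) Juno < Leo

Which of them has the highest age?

Xin is not greatest since Xin < Priya; Juno is not greatest since Juno < Leo; Kira is not greatest since Kira < Paz; Nora is not greatest since Nora < Kai; Paz is not greatest since Paz < Udo; Leo is not greatest since Leo < Udo; Udo is not greatest since Udo < Dev; Kai is not greatest since Kai < Dev; Priya is not greatest since Priya < Enzo; Enzo is not greatest since Enzo < Ben; Dev is not greatest since Dev < Ben.
Only Ben has nothing above it, so Ben is the highest age.

Ben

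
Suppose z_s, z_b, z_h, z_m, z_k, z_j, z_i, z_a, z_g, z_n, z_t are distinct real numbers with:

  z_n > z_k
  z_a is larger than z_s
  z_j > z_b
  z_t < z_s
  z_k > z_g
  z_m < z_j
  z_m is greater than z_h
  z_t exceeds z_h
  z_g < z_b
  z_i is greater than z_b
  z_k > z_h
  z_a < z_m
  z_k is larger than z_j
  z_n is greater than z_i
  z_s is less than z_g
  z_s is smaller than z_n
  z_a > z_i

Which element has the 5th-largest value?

Chaining the given pairs: z_h < z_t < z_s < z_g < z_b < z_i < z_a < z_m < z_j < z_k < z_n.
The 5th largest is z_a.

z_a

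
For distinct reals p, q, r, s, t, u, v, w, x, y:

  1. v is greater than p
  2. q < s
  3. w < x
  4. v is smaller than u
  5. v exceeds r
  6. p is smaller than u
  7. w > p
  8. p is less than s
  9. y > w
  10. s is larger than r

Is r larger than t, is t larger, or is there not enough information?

Following every chain through r: above r we get v, s, u.
t is not reached, and no chain runs the other way from t to r.
So the given relations leave the order of r and t undetermined.

undetermined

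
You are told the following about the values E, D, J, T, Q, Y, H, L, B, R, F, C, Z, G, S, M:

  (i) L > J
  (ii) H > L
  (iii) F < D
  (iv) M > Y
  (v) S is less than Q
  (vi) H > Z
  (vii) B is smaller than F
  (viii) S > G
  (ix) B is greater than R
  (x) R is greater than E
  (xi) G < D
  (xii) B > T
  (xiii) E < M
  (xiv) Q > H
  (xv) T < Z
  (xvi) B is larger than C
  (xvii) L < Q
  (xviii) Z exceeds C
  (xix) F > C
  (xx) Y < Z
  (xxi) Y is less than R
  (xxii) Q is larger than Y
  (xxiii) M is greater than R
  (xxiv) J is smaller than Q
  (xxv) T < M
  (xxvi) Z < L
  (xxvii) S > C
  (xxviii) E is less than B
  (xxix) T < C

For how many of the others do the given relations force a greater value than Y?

From Y the given relations immediately reach Z, R, M, Q.
From those, B, L, H — 7 in total.
From those, F — 8 in total.
From those, D — 9 in total.
Nothing else is reachable above Y; 9 in all.

9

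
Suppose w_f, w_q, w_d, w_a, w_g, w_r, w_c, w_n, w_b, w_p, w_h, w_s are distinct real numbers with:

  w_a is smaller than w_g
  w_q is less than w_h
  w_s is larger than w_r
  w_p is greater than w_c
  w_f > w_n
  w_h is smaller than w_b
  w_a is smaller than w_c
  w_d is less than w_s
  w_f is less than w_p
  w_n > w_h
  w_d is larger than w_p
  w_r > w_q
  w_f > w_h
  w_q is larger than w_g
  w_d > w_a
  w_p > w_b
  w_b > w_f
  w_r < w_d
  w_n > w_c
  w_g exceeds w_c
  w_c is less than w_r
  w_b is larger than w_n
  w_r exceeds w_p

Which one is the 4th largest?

Piecing the relations together gives one ordering: w_a < w_c < w_g < w_q < w_h < w_n < w_f < w_b < w_p < w_r < w_d < w_s.
Counting 4 from the largest end gives w_p.

w_p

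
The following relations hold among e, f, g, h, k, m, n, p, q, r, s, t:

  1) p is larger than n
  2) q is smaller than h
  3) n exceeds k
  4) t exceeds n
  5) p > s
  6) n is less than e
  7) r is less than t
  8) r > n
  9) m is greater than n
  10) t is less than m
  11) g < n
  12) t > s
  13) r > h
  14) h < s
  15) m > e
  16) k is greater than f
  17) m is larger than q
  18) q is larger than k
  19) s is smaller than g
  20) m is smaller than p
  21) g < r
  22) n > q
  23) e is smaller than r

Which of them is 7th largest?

Chaining the given pairs: f < k < q < h < s < g < n < e < r < t < m < p.
The 7th largest is g.

g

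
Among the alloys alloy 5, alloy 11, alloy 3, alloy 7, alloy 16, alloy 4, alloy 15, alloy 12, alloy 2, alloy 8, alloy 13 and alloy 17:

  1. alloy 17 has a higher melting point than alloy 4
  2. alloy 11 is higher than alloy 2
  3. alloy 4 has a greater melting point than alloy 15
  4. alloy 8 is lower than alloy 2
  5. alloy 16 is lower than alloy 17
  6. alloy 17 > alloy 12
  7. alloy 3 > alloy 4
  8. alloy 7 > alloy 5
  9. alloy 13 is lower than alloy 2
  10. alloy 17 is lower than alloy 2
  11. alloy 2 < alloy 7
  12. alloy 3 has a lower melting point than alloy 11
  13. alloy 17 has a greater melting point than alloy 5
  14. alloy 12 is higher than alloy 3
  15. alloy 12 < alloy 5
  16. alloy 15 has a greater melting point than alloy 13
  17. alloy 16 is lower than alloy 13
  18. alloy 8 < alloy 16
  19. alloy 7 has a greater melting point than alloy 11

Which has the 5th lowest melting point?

Chaining the given pairs: alloy 8 < alloy 16 < alloy 13 < alloy 15 < alloy 4 < alloy 3 < alloy 12 < alloy 5 < alloy 17 < alloy 2 < alloy 11 < alloy 7.
The 5th smallest is alloy 4.

alloy 4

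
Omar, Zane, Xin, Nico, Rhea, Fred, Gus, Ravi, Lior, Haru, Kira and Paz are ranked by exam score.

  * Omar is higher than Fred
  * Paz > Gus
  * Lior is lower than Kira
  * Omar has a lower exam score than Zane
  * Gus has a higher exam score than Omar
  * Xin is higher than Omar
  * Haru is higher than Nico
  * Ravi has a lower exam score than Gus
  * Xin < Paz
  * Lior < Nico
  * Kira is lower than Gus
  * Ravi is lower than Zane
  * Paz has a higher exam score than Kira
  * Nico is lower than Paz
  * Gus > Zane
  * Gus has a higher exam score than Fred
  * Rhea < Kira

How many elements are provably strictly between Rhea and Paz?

2

Chaining upward from Rhea reaches: Kira, Gus.
Chaining downward from Paz reaches: Lior, Fred, Omar, Ravi, Xin, Nico, Zane, Kira, Gus.
Strictly between Rhea and Paz are those in both lists: Kira, Gus — 2 elements.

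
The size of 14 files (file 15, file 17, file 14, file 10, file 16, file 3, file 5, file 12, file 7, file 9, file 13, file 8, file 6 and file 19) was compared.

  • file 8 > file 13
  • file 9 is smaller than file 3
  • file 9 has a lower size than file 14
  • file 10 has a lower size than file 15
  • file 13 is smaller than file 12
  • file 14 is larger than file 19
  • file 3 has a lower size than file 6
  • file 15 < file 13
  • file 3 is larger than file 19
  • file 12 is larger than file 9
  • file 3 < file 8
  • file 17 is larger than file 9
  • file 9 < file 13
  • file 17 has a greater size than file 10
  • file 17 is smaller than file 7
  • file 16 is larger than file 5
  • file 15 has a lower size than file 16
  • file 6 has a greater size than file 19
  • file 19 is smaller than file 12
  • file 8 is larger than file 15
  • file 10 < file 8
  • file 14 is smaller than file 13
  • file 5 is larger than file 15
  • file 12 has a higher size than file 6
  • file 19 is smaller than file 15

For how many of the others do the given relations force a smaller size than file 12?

From file 12 the given relations immediately reach file 9, file 19, file 6, file 13.
From those, file 15, file 3, file 14 — 7 in total.
From those, file 10 — 8 in total.
No other element is forced below file 12 by the given relations, so the count is 8.

8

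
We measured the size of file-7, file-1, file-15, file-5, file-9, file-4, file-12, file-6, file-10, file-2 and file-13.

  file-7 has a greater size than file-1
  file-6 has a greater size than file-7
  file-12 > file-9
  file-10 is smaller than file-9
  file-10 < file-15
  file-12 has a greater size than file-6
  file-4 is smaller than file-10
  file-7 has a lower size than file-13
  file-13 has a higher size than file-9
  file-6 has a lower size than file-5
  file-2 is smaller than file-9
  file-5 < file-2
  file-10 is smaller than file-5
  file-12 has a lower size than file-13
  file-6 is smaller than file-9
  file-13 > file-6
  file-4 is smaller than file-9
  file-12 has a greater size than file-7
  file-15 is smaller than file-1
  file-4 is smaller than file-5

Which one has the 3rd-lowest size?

Piecing the relations together gives one ordering: file-4 < file-10 < file-15 < file-1 < file-7 < file-6 < file-5 < file-2 < file-9 < file-12 < file-13.
Counting 3 from the smallest end gives file-15.

file-15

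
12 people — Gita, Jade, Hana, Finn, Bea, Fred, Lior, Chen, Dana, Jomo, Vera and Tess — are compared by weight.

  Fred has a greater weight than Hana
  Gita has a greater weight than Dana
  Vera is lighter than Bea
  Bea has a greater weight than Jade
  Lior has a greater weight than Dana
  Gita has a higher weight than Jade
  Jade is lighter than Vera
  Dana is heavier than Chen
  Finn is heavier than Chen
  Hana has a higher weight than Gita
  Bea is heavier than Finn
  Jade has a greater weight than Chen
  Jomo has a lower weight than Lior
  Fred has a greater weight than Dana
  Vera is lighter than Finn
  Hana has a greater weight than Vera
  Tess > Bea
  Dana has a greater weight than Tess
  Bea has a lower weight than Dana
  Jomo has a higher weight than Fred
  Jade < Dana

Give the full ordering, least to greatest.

Chen < Jade < Vera < Finn < Bea < Tess < Dana < Gita < Hana < Fred < Jomo < Lior

The consecutive links are each given: Chen < Jade; Jade < Vera; Vera < Finn; Finn < Bea; Bea < Tess; Tess < Dana; Dana < Gita; Gita < Hana; Hana < Fred; Fred < Jomo; Jomo < Lior.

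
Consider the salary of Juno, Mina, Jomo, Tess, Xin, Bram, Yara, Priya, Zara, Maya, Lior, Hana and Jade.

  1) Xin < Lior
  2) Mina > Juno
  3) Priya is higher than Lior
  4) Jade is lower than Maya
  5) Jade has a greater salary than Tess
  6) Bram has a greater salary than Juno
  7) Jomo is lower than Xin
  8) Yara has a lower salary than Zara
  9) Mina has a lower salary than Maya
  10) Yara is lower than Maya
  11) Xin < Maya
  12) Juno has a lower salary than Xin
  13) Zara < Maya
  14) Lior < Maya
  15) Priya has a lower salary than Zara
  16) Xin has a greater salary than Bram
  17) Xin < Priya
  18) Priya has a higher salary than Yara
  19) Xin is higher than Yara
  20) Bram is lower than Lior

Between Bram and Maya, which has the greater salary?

Maya

Link the given pairs in sequence: Bram < Xin; Xin < Lior; Lior < Priya; Priya < Zara; Zara < Maya.
Chaining these gives Bram < Xin < Lior < Priya < Zara < Maya.
So Bram < Maya; Maya is the higher of the two.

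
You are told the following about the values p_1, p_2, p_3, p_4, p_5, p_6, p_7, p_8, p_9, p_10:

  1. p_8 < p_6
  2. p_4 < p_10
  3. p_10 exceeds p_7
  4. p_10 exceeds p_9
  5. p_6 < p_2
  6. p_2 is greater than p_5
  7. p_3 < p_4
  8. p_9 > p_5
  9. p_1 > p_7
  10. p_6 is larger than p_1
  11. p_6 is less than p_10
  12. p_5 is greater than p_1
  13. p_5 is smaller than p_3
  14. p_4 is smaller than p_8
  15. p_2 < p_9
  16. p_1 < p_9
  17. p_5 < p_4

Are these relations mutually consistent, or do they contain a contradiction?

consistent

Every relation is compatible with p_7 < p_1 < p_5 < p_3 < p_4 < p_8 < p_6 < p_2 < p_9 < p_10; the set is consistent.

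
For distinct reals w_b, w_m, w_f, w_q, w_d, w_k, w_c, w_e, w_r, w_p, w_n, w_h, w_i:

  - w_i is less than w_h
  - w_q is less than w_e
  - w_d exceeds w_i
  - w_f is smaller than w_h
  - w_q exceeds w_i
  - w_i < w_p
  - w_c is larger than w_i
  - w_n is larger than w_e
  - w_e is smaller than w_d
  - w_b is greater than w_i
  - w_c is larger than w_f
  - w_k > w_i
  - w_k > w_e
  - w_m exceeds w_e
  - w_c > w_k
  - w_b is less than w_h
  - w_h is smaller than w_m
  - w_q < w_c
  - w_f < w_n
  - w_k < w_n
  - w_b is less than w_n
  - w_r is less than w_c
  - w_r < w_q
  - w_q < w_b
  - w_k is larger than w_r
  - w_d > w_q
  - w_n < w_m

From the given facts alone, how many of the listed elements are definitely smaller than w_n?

The elements the relations force below w_n are w_i, w_r, w_q, w_f, w_e, w_k, w_b — no chain reaches any other.
That is 7.

7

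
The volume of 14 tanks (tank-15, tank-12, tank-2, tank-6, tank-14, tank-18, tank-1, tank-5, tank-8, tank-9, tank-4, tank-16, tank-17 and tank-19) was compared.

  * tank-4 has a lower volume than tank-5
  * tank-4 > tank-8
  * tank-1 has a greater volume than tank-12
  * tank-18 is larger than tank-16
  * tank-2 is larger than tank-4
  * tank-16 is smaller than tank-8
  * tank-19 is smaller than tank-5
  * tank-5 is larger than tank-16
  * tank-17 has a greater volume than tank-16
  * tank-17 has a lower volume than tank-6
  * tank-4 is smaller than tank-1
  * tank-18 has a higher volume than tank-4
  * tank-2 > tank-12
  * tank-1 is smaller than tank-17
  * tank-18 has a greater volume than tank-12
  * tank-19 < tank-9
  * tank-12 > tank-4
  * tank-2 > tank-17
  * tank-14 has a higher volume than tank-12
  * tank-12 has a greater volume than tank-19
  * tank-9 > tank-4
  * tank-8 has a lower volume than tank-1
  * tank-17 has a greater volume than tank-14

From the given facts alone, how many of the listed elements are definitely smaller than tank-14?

From tank-14 the given relations immediately reach tank-12.
From those, tank-19, tank-4 — 3 in total.
From those, tank-8 — 4 in total.
From those, tank-16 — 5 in total.
Nothing else is reachable below tank-14; 5 in all.

5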